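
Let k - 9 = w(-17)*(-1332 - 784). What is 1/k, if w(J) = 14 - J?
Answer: -1/65587 ≈ -1.5247e-5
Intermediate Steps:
k = -65587 (k = 9 + (14 - 1*(-17))*(-1332 - 784) = 9 + (14 + 17)*(-2116) = 9 + 31*(-2116) = 9 - 65596 = -65587)
1/k = 1/(-65587) = -1/65587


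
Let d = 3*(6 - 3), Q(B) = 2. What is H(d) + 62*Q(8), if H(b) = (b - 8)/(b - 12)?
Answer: 371/3 ≈ 123.67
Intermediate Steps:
d = 9 (d = 3*3 = 9)
H(b) = (-8 + b)/(-12 + b)
H(d) + 62*Q(8) = (-8 + 9)/(-12 + 9) + 62*2 = 1/(-3) + 124 = -⅓*1 + 124 = -⅓ + 124 = 371/3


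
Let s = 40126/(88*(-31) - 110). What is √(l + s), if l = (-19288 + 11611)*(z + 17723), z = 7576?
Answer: 10*I*√3910746976257/1419 ≈ 13936.0*I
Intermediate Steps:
l = -194220423 (l = (-19288 + 11611)*(7576 + 17723) = -7677*25299 = -194220423)
s = -20063/1419 (s = 40126/(-2728 - 110) = 40126/(-2838) = 40126*(-1/2838) = -20063/1419 ≈ -14.139)
√(l + s) = √(-194220423 - 20063/1419) = √(-275598800300/1419) = 10*I*√3910746976257/1419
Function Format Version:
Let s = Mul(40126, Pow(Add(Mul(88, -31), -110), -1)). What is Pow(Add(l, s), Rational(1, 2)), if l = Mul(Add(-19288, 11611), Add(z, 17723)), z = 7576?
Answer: Mul(Rational(10, 1419), I, Pow(3910746976257, Rational(1, 2))) ≈ Mul(13936., I)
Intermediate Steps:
l = -194220423 (l = Mul(Add(-19288, 11611), Add(7576, 17723)) = Mul(-7677, 25299) = -194220423)
s = Rational(-20063, 1419) (s = Mul(40126, Pow(Add(-2728, -110), -1)) = Mul(40126, Pow(-2838, -1)) = Mul(40126, Rational(-1, 2838)) = Rational(-20063, 1419) ≈ -14.139)
Pow(Add(l, s), Rational(1, 2)) = Pow(Add(-194220423, Rational(-20063, 1419)), Rational(1, 2)) = Pow(Rational(-275598800300, 1419), Rational(1, 2)) = Mul(Rational(10, 1419), I, Pow(3910746976257, Rational(1, 2)))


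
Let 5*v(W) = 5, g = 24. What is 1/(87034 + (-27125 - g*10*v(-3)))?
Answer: 1/59669 ≈ 1.6759e-5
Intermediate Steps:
v(W) = 1 (v(W) = (⅕)*5 = 1)
1/(87034 + (-27125 - g*10*v(-3))) = 1/(87034 + (-27125 - 24*10)) = 1/(87034 + (-27125 - 240)) = 1/(87034 - 27365) = 1/59669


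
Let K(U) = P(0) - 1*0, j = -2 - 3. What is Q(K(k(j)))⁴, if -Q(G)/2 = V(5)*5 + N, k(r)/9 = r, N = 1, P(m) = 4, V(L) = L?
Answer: 7311616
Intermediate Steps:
j = -5
k(r) = 9*r
K(U) = 4 (K(U) = 4 - 1*0 = 4 + 0 = 4)
Q(G) = -52 (Q(G) = -2*(5*5 + 1) = -2*(25 + 1) = -2*26 = -52)
Q(K(k(j)))⁴ = (-52)⁴ = 7311616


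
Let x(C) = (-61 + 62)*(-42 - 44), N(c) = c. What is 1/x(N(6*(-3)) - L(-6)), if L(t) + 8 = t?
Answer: -1/86 ≈ -0.011628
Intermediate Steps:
L(t) = -8 + t
x(C) = -86 (x(C) = 1*(-86) = -86)
1/x(N(6*(-3)) - L(-6)) = 1/(-86) = -1/86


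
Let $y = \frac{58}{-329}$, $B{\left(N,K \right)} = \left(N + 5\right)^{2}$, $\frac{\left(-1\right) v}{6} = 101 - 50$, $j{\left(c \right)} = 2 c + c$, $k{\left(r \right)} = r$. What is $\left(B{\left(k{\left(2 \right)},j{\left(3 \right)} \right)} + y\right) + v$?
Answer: $- \frac{84611}{329} \approx -257.18$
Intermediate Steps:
$j{\left(c \right)} = 3 c$
$v = -306$ ($v = - 6 \left(101 - 50\right) = \left(-6\right) 51 = -306$)
$B{\left(N,K \right)} = \left(5 + N\right)^{2}$
$y = - \frac{58}{329}$ ($y = 58 \left(- \frac{1}{329}\right) = - \frac{58}{329} \approx -0.17629$)
$\left(B{\left(k{\left(2 \right)},j{\left(3 \right)} \right)} + y\right) + v = \left(\left(5 + 2\right)^{2} - \frac{58}{329}\right) - 306 = \left(7^{2} - \frac{58}{329}\right) - 306 = \left(49 - \frac{58}{329}\right) - 306 = \frac{16063}{329} - 306 = - \frac{84611}{329}$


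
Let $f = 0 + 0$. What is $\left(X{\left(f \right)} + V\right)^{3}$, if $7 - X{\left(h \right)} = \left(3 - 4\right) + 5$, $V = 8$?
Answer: $1331$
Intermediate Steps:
$f = 0$
$X{\left(h \right)} = 3$ ($X{\left(h \right)} = 7 - \left(\left(3 - 4\right) + 5\right) = 7 - \left(-1 + 5\right) = 7 - 4 = 3$)
$\left(X{\left(f \right)} + V\right)^{3} = \left(3 + 8\right)^{3} = 11^{3} = 1331$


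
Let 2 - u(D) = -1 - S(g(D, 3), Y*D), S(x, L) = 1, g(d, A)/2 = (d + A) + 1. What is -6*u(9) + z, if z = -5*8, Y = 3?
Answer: -64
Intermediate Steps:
g(d, A) = 2 + 2*A + 2*d (g(d, A) = 2*((d + A) + 1) = 2*((A + d) + 1) = 2*(1 + A + d) = 2 + 2*A + 2*d)
z = -40
u(D) = 4 (u(D) = 2 - (-1 - 1*1) = 2 - (-1 - 1) = 2 - 1*(-2) = 2 + 2 = 4)
-6*u(9) + z = -6*4 - 40 = -24 - 40 = -64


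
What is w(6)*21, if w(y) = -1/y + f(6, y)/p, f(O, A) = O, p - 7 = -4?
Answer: 77/2 ≈ 38.500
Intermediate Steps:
p = 3 (p = 7 - 4 = 3)
w(y) = 2 - 1/y (w(y) = -1/y + 6/3 = -1/y + 6*(⅓) = -1/y + 2 = 2 - 1/y)
w(6)*21 = (2 - 1/6)*21 = (2 - 1*⅙)*21 = (2 - ⅙)*21 = (11/6)*21 = 77/2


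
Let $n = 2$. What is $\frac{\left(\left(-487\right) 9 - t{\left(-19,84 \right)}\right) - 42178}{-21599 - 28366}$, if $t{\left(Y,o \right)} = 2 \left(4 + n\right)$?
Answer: $\frac{46573}{49965} \approx 0.93211$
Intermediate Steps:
$t{\left(Y,o \right)} = 12$ ($t{\left(Y,o \right)} = 2 \left(4 + 2\right) = 2 \cdot 6 = 12$)
$\frac{\left(\left(-487\right) 9 - t{\left(-19,84 \right)}\right) - 42178}{-21599 - 28366} = \frac{\left(\left(-487\right) 9 - 12\right) - 42178}{-21599 - 28366} = \frac{\left(-4383 - 12\right) - 42178}{-49965} = \left(-4395 - 42178\right) \left(- \frac{1}{49965}\right) = \left(-46573\right) \left(- \frac{1}{49965}\right) = \frac{46573}{49965}$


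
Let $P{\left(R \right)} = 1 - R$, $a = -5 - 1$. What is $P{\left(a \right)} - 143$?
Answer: $-136$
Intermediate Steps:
$a = -6$
$P{\left(a \right)} - 143 = \left(1 - -6\right) - 143 = \left(1 + 6\right) - 143 = 7 - 143 = -136$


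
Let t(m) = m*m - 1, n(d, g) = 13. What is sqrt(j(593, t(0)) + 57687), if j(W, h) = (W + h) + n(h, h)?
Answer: 2*sqrt(14573) ≈ 241.44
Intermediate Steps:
t(m) = -1 + m**2 (t(m) = m**2 - 1 = -1 + m**2)
j(W, h) = 13 + W + h (j(W, h) = (W + h) + 13 = 13 + W + h)
sqrt(j(593, t(0)) + 57687) = sqrt((13 + 593 + (-1 + 0**2)) + 57687) = sqrt((13 + 593 + (-1 + 0)) + 57687) = sqrt((13 + 593 - 1) + 57687) = sqrt(605 + 57687) = sqrt(58292) = 2*sqrt(14573)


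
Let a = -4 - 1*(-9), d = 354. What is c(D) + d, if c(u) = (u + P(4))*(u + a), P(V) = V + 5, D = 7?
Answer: 546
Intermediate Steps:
a = 5 (a = -4 + 9 = 5)
P(V) = 5 + V
c(u) = (5 + u)*(9 + u) (c(u) = (u + (5 + 4))*(u + 5) = (u + 9)*(5 + u) = (9 + u)*(5 + u) = (5 + u)*(9 + u))
c(D) + d = (45 + 7**2 + 14*7) + 354 = (45 + 49 + 98) + 354 = 192 + 354 = 546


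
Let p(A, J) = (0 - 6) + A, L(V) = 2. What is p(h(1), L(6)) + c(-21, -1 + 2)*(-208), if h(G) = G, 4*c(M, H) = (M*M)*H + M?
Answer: -21845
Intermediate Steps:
c(M, H) = M/4 + H*M²/4 (c(M, H) = ((M*M)*H + M)/4 = (M²*H + M)/4 = (H*M² + M)/4 = (M + H*M²)/4 = M/4 + H*M²/4)
p(A, J) = -6 + A
p(h(1), L(6)) + c(-21, -1 + 2)*(-208) = (-6 + 1) + ((¼)*(-21)*(1 + (-1 + 2)*(-21)))*(-208) = -5 + ((¼)*(-21)*(1 + 1*(-21)))*(-208) = -5 + ((¼)*(-21)*(1 - 21))*(-208) = -5 + ((¼)*(-21)*(-20))*(-208) = -5 + 105*(-208) = -5 - 21840 = -21845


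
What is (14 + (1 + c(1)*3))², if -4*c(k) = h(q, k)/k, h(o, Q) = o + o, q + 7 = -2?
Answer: 3249/4 ≈ 812.25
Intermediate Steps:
q = -9 (q = -7 - 2 = -9)
h(o, Q) = 2*o
c(k) = 9/(2*k) (c(k) = -2*(-9)/(4*k) = -(-9)/(2*k) = 9/(2*k))
(14 + (1 + c(1)*3))² = (14 + (1 + ((9/2)/1)*3))² = (14 + (1 + ((9/2)*1)*3))² = (14 + (1 + (9/2)*3))² = (14 + (1 + 27/2))² = (14 + 29/2)² = (57/2)² = 3249/4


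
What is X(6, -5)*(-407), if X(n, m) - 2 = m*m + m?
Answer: -8954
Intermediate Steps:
X(n, m) = 2 + m + m² (X(n, m) = 2 + (m*m + m) = 2 + (m² + m) = 2 + (m + m²) = 2 + m + m²)
X(6, -5)*(-407) = (2 - 5 + (-5)²)*(-407) = (2 - 5 + 25)*(-407) = 22*(-407) = -8954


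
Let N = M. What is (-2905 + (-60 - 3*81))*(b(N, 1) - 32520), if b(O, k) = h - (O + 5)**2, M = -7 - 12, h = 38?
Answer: 104831024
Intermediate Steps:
M = -19
N = -19
b(O, k) = 38 - (5 + O)**2 (b(O, k) = 38 - (O + 5)**2 = 38 - (5 + O)**2)
(-2905 + (-60 - 3*81))*(b(N, 1) - 32520) = (-2905 + (-60 - 3*81))*((38 - (5 - 19)**2) - 32520) = (-2905 + (-60 - 243))*((38 - 1*(-14)**2) - 32520) = (-2905 - 303)*((38 - 1*196) - 32520) = -3208*((38 - 196) - 32520) = -3208*(-158 - 32520) = -3208*(-32678) = 104831024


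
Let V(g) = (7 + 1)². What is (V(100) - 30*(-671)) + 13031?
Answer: 33225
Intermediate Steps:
V(g) = 64 (V(g) = 8² = 64)
(V(100) - 30*(-671)) + 13031 = (64 - 30*(-671)) + 13031 = (64 + 20130) + 13031 = 20194 + 13031 = 33225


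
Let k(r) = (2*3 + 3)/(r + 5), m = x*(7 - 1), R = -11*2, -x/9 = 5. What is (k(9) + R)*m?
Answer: 40365/7 ≈ 5766.4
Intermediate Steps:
x = -45 (x = -9*5 = -45)
R = -22
m = -270 (m = -45*(7 - 1) = -45*6 = -270)
k(r) = 9/(5 + r) (k(r) = (6 + 3)/(5 + r) = 9/(5 + r))
(k(9) + R)*m = (9/(5 + 9) - 22)*(-270) = (9/14 - 22)*(-270) = -299/14*(-270) = 40365/7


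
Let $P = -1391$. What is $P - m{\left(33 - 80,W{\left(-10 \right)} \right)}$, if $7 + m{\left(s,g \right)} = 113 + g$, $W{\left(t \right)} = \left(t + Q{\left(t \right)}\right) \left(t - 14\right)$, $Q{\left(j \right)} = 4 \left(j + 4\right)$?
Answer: $-2313$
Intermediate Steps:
$Q{\left(j \right)} = 16 + 4 j$ ($Q{\left(j \right)} = 4 \left(4 + j\right) = 16 + 4 j$)
$W{\left(t \right)} = \left(-14 + t\right) \left(16 + 5 t\right)$ ($W{\left(t \right)} = \left(t + \left(16 + 4 t\right)\right) \left(t - 14\right) = \left(16 + 5 t\right) \left(-14 + t\right) = \left(-14 + t\right) \left(16 + 5 t\right)$)
$m{\left(s,g \right)} = 106 + g$ ($m{\left(s,g \right)} = -7 + \left(113 + g\right) = 106 + g$)
$P - m{\left(33 - 80,W{\left(-10 \right)} \right)} = -1391 - \left(106 - \left(-316 - 500\right)\right) = -1391 - \left(106 + \left(-224 + 540 + 5 \cdot 100\right)\right) = -1391 - \left(106 + \left(-224 + 540 + 500\right)\right) = -1391 - \left(106 + 816\right) = -1391 - 922 = -2313$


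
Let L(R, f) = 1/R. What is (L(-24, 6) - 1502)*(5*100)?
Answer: -4506125/6 ≈ -7.5102e+5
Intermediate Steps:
(L(-24, 6) - 1502)*(5*100) = (1/(-24) - 1502)*(5*100) = (-1/24 - 1502)*500 = -36049/24*500 = -4506125/6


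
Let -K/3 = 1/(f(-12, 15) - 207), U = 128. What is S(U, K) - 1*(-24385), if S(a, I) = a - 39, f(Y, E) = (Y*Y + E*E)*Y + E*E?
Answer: 24474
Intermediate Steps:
f(Y, E) = E² + Y*(E² + Y²) (f(Y, E) = (Y² + E²)*Y + E² = (E² + Y²)*Y + E² = Y*(E² + Y²) + E² = E² + Y*(E² + Y²))
K = 1/1470 (K = -3/((15² + (-12)³ - 12*15²) - 207) = -3/((225 - 1728 - 12*225) - 207) = -3/((225 - 1728 - 2700) - 207) = -3/(-4203 - 207) = -3/(-4410) = -3*(-1/4410) = 1/1470 ≈ 0.00068027)
S(a, I) = -39 + a
S(U, K) - 1*(-24385) = (-39 + 128) - 1*(-24385) = 89 + 24385 = 24474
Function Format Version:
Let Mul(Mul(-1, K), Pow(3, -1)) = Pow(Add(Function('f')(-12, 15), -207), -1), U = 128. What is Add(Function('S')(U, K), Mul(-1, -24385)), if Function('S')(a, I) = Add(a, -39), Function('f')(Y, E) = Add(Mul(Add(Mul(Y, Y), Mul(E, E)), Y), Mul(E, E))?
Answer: 24474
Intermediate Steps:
Function('f')(Y, E) = Add(Pow(E, 2), Mul(Y, Add(Pow(E, 2), Pow(Y, 2)))) (Function('f')(Y, E) = Add(Mul(Add(Pow(Y, 2), Pow(E, 2)), Y), Pow(E, 2)) = Add(Mul(Add(Pow(E, 2), Pow(Y, 2)), Y), Pow(E, 2)) = Add(Mul(Y, Add(Pow(E, 2), Pow(Y, 2))), Pow(E, 2)) = Add(Pow(E, 2), Mul(Y, Add(Pow(E, 2), Pow(Y, 2)))))
K = Rational(1, 1470) (K = Mul(-3, Pow(Add(Add(Pow(15, 2), Pow(-12, 3), Mul(-12, Pow(15, 2))), -207), -1)) = Mul(-3, Pow(Add(Add(225, -1728, Mul(-12, 225)), -207), -1)) = Mul(-3, Pow(Add(Add(225, -1728, -2700), -207), -1)) = Mul(-3, Pow(Add(-4203, -207), -1)) = Mul(-3, Pow(-4410, -1)) = Mul(-3, Rational(-1, 4410)) = Rational(1, 1470) ≈ 0.00068027)
Function('S')(a, I) = Add(-39, a)
Add(Function('S')(U, K), Mul(-1, -24385)) = Add(Add(-39, 128), Mul(-1, -24385)) = Add(89, 24385) = 24474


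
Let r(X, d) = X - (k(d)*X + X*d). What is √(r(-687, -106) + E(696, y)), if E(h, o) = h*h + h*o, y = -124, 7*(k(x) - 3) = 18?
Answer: 3*√1788122/7 ≈ 573.09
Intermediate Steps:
k(x) = 39/7 (k(x) = 3 + (⅐)*18 = 3 + 18/7 = 39/7)
E(h, o) = h² + h*o
r(X, d) = -32*X/7 - X*d (r(X, d) = X - (39*X/7 + X*d) = X + (-39*X/7 - X*d) = -32*X/7 - X*d)
√(r(-687, -106) + E(696, y)) = √(-⅐*(-687)*(32 + 7*(-106)) + 696*(696 - 124)) = √(-⅐*(-687)*(32 - 742) + 696*572) = √(-⅐*(-687)*(-710) + 398112) = √(-487770/7 + 398112) = √(2299014/7) = 3*√1788122/7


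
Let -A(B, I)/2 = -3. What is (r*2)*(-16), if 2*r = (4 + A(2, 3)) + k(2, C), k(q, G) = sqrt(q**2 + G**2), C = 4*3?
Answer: -160 - 32*sqrt(37) ≈ -354.65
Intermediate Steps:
A(B, I) = 6 (A(B, I) = -2*(-3) = 6)
C = 12
k(q, G) = sqrt(G**2 + q**2)
r = 5 + sqrt(37) (r = ((4 + 6) + sqrt(12**2 + 2**2))/2 = (10 + sqrt(144 + 4))/2 = (10 + sqrt(148))/2 = (10 + 2*sqrt(37))/2 = 5 + sqrt(37) ≈ 11.083)
(r*2)*(-16) = ((5 + sqrt(37))*2)*(-16) = (10 + 2*sqrt(37))*(-16) = -160 - 32*sqrt(37)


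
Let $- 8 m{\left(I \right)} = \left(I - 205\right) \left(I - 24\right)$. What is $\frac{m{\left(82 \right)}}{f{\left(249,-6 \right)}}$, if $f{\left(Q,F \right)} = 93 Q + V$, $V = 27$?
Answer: $\frac{1189}{30912} \approx 0.038464$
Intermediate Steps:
$f{\left(Q,F \right)} = 27 + 93 Q$ ($f{\left(Q,F \right)} = 93 Q + 27 = 27 + 93 Q$)
$m{\left(I \right)} = - \frac{\left(-205 + I\right) \left(-24 + I\right)}{8}$ ($m{\left(I \right)} = - \frac{\left(I - 205\right) \left(I - 24\right)}{8} = - \frac{\left(-205 + I\right) \left(-24 + I\right)}{8}$)
$\frac{m{\left(82 \right)}}{f{\left(249,-6 \right)}} = \frac{-615 - \frac{82^{2}}{8} + \frac{229}{8} \cdot 82}{27 + 93 \cdot 249} = \frac{-615 - \frac{1681}{2} + \frac{9389}{4}}{27 + 23157} = \frac{-615 - \frac{1681}{2} + \frac{9389}{4}}{23184} = \frac{3567}{4} \cdot \frac{1}{23184} = \frac{1189}{30912}$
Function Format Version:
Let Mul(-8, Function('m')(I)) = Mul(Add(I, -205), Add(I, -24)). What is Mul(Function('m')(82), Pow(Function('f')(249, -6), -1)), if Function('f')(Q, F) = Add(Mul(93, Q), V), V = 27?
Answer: Rational(1189, 30912) ≈ 0.038464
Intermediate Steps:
Function('f')(Q, F) = Add(27, Mul(93, Q)) (Function('f')(Q, F) = Add(Mul(93, Q), 27) = Add(27, Mul(93, Q)))
Function('m')(I) = Mul(Rational(-1, 8), Add(-205, I), Add(-24, I)) (Function('m')(I) = Mul(Rational(-1, 8), Mul(Add(I, -205), Add(I, -24))) = Mul(Rational(-1, 8), Mul(Add(-205, I), Add(-24, I))) = Mul(Rational(-1, 8), Add(-205, I), Add(-24, I)))
Mul(Function('m')(82), Pow(Function('f')(249, -6), -1)) = Mul(Add(-615, Mul(Rational(-1, 8), Pow(82, 2)), Mul(Rational(229, 8), 82)), Pow(Add(27, Mul(93, 249)), -1)) = Mul(Add(-615, Mul(Rational(-1, 8), 6724), Rational(9389, 4)), Pow(Add(27, 23157), -1)) = Mul(Add(-615, Rational(-1681, 2), Rational(9389, 4)), Pow(23184, -1)) = Mul(Rational(3567, 4), Rational(1, 23184)) = Rational(1189, 30912)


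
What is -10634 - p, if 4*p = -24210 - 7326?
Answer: -2750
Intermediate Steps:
p = -7884 (p = (-24210 - 7326)/4 = (1/4)*(-31536) = -7884)
-10634 - p = -10634 - 1*(-7884) = -10634 + 7884 = -2750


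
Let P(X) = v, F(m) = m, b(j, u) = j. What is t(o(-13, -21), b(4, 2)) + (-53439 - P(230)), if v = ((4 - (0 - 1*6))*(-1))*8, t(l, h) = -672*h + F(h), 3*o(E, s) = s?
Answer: -56043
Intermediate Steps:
o(E, s) = s/3
t(l, h) = -671*h (t(l, h) = -672*h + h = -671*h)
v = -80 (v = ((4 - (0 - 6))*(-1))*8 = ((4 - 1*(-6))*(-1))*8 = ((4 + 6)*(-1))*8 = (10*(-1))*8 = -10*8 = -80)
P(X) = -80
t(o(-13, -21), b(4, 2)) + (-53439 - P(230)) = -671*4 + (-53439 - 1*(-80)) = -2684 + (-53439 + 80) = -2684 - 53359 = -56043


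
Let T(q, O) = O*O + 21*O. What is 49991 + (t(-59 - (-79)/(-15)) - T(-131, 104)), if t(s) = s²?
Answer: 9252271/225 ≈ 41121.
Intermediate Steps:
T(q, O) = O² + 21*O
49991 + (t(-59 - (-79)/(-15)) - T(-131, 104)) = 49991 + ((-59 - (-79)/(-15))² - 104*(21 + 104)) = 49991 + ((-59 - (-79)*(-1)/15)² - 104*125) = 49991 + ((-59 - 1*79/15)² - 1*13000) = 49991 + ((-59 - 79/15)² - 13000) = 49991 + ((-964/15)² - 13000) = 49991 + (929296/225 - 13000) = 49991 - 1995704/225 = 9252271/225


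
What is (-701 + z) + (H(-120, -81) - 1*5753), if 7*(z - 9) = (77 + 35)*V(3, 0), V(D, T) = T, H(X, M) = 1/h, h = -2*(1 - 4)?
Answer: -38669/6 ≈ -6444.8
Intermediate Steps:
h = 6 (h = -2*(-3) = 6)
H(X, M) = ⅙ (H(X, M) = 1/6 = ⅙)
z = 9 (z = 9 + ((77 + 35)*0)/7 = 9 + (112*0)/7 = 9 + (⅐)*0 = 9 + 0 = 9)
(-701 + z) + (H(-120, -81) - 1*5753) = (-701 + 9) + (⅙ - 1*5753) = -692 + (⅙ - 5753) = -692 - 34517/6 = -38669/6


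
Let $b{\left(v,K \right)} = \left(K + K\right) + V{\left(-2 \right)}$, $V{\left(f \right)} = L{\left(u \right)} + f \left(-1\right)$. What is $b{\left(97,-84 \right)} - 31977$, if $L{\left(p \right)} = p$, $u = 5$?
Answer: $-32138$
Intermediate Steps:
$V{\left(f \right)} = 5 - f$ ($V{\left(f \right)} = 5 + f \left(-1\right) = 5 - f$)
$b{\left(v,K \right)} = 7 + 2 K$ ($b{\left(v,K \right)} = \left(K + K\right) + \left(5 - -2\right) = 2 K + \left(5 + 2\right) = 2 K + 7 = 7 + 2 K$)
$b{\left(97,-84 \right)} - 31977 = \left(7 + 2 \left(-84\right)\right) - 31977 = \left(7 - 168\right) - 31977 = -161 - 31977 = -32138$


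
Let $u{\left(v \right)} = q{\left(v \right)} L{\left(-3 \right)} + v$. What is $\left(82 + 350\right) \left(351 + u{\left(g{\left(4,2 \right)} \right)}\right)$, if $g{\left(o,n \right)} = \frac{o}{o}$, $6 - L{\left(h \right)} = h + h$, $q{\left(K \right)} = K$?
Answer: $157248$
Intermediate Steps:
$L{\left(h \right)} = 6 - 2 h$ ($L{\left(h \right)} = 6 - \left(h + h\right) = 6 - 2 h$)
$g{\left(o,n \right)} = 1$
$u{\left(v \right)} = 13 v$ ($u{\left(v \right)} = v \left(6 - -6\right) + v = v \left(6 + 6\right) + v = v 12 + v = 12 v + v = 13 v$)
$\left(82 + 350\right) \left(351 + u{\left(g{\left(4,2 \right)} \right)}\right) = \left(82 + 350\right) \left(351 + 13 \cdot 1\right) = 432 \left(351 + 13\right) = 432 \cdot 364 = 157248$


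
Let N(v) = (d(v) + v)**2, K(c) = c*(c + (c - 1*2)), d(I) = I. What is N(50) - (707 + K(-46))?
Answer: 4969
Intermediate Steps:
K(c) = c*(-2 + 2*c) (K(c) = c*(c + (c - 2)) = c*(c + (-2 + c)) = c*(-2 + 2*c))
N(v) = 4*v**2 (N(v) = (v + v)**2 = (2*v)**2 = 4*v**2)
N(50) - (707 + K(-46)) = 4*50**2 - (707 + 2*(-46)*(-1 - 46)) = 4*2500 - (707 + 2*(-46)*(-47)) = 10000 - (707 + 4324) = 10000 - 1*5031 = 10000 - 5031 = 4969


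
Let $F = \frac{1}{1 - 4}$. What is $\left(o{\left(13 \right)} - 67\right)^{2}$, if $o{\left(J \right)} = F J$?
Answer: $\frac{45796}{9} \approx 5088.4$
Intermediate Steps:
$F = - \frac{1}{3}$ ($F = \frac{1}{-3} = - \frac{1}{3} \approx -0.33333$)
$o{\left(J \right)} = - \frac{J}{3}$
$\left(o{\left(13 \right)} - 67\right)^{2} = \left(\left(- \frac{1}{3}\right) 13 - 67\right)^{2} = \left(- \frac{13}{3} - 67\right)^{2} = \left(- \frac{214}{3}\right)^{2} = \frac{45796}{9}$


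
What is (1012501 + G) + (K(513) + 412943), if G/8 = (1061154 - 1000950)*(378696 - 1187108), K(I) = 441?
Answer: -389355662499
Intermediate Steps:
G = -389357088384 (G = 8*((1061154 - 1000950)*(378696 - 1187108)) = 8*(60204*(-808412)) = 8*(-48669636048) = -389357088384)
(1012501 + G) + (K(513) + 412943) = (1012501 - 389357088384) + (441 + 412943) = -389356075883 + 413384 = -389355662499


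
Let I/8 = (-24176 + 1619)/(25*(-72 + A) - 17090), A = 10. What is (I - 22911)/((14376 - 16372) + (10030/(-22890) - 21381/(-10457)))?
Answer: 1277230602613329/111229421100100 ≈ 11.483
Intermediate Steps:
I = 22557/2330 (I = 8*((-24176 + 1619)/(25*(-72 + 10) - 17090)) = 8*(-22557/(25*(-62) - 17090)) = 8*(-22557/(-1550 - 17090)) = 8*(-22557/(-18640)) = 8*(-22557*(-1/18640)) = 8*(22557/18640) = 22557/2330 ≈ 9.6811)
(I - 22911)/((14376 - 16372) + (10030/(-22890) - 21381/(-10457))) = (22557/2330 - 22911)/((14376 - 16372) + (10030/(-22890) - 21381/(-10457))) = -53360073/(2330*(-1996 + (10030*(-1/22890) - 21381*(-1/10457)))) = -53360073/(2330*(-1996 + (-1003/2289 + 21381/10457))) = -53360073/(2330*(-1996 + 38452738/23936073)) = -53360073/(2330*(-47737948970/23936073)) = -53360073/2330*(-23936073/47737948970) = 1277230602613329/111229421100100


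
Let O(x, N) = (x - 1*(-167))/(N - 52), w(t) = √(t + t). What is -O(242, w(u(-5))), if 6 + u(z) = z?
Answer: 10634/1363 + 409*I*√22/2726 ≈ 7.8019 + 0.70373*I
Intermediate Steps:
u(z) = -6 + z
w(t) = √2*√t (w(t) = √(2*t) = √2*√t)
O(x, N) = (167 + x)/(-52 + N) (O(x, N) = (x + 167)/(-52 + N) = (167 + x)/(-52 + N))
-O(242, w(u(-5))) = -(167 + 242)/(-52 + √2*√(-6 - 5)) = -409/(-52 + √2*√(-11)) = -409/(-52 + √2*(I*√11)) = -409/(-52 + I*√22)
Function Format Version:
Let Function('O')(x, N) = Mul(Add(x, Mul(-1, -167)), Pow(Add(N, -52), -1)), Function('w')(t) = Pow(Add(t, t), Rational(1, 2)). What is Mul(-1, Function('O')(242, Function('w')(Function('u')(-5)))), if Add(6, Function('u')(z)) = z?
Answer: Add(Rational(10634, 1363), Mul(Rational(409, 2726), I, Pow(22, Rational(1, 2)))) ≈ Add(7.8019, Mul(0.70373, I))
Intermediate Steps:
Function('u')(z) = Add(-6, z)
Function('w')(t) = Mul(Pow(2, Rational(1, 2)), Pow(t, Rational(1, 2))) (Function('w')(t) = Pow(Mul(2, t), Rational(1, 2)) = Mul(Pow(2, Rational(1, 2)), Pow(t, Rational(1, 2))))
Function('O')(x, N) = Mul(Pow(Add(-52, N), -1), Add(167, x)) (Function('O')(x, N) = Mul(Add(x, 167), Pow(Add(-52, N), -1)) = Mul(Add(167, x), Pow(Add(-52, N), -1)) = Mul(Pow(Add(-52, N), -1), Add(167, x)))
Mul(-1, Function('O')(242, Function('w')(Function('u')(-5)))) = Mul(-1, Mul(Pow(Add(-52, Mul(Pow(2, Rational(1, 2)), Pow(Add(-6, -5), Rational(1, 2)))), -1), Add(167, 242))) = Mul(-1, Mul(Pow(Add(-52, Mul(Pow(2, Rational(1, 2)), Pow(-11, Rational(1, 2)))), -1), 409)) = Mul(-1, Mul(Pow(Add(-52, Mul(Pow(2, Rational(1, 2)), Mul(I, Pow(11, Rational(1, 2))))), -1), 409)) = Mul(-1, Mul(Pow(Add(-52, Mul(I, Pow(22, Rational(1, 2)))), -1), 409)) = Mul(-1, Mul(409, Pow(Add(-52, Mul(I, Pow(22, Rational(1, 2)))), -1))) = Mul(-409, Pow(Add(-52, Mul(I, Pow(22, Rational(1, 2)))), -1))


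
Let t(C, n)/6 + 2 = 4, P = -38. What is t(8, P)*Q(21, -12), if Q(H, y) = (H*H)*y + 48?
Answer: -62928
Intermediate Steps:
t(C, n) = 12 (t(C, n) = -12 + 6*4 = -12 + 24 = 12)
Q(H, y) = 48 + y*H² (Q(H, y) = H²*y + 48 = y*H² + 48 = 48 + y*H²)
t(8, P)*Q(21, -12) = 12*(48 - 12*21²) = 12*(48 - 12*441) = 12*(48 - 5292) = 12*(-5244) = -62928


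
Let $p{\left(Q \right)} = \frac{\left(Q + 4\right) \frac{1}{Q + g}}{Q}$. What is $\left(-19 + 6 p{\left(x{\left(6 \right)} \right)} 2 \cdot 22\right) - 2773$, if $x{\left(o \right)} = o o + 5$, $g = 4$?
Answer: $- \frac{114208}{41} \approx -2785.6$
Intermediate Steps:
$x{\left(o \right)} = 5 + o^{2}$ ($x{\left(o \right)} = o^{2} + 5 = 5 + o^{2}$)
$p{\left(Q \right)} = \frac{1}{Q}$ ($p{\left(Q \right)} = \frac{\left(Q + 4\right) \frac{1}{Q + 4}}{Q} = \frac{\left(4 + Q\right) \frac{1}{4 + Q}}{Q} = 1 \frac{1}{Q} = \frac{1}{Q}$)
$\left(-19 + 6 p{\left(x{\left(6 \right)} \right)} 2 \cdot 22\right) - 2773 = \left(-19 + \frac{6}{5 + 6^{2}} \cdot 2 \cdot 22\right) - 2773 = \left(-19 + \frac{6}{5 + 36} \cdot 2 \cdot 22\right) - 2773 = \left(-19 + \frac{6}{41} \cdot 2 \cdot 22\right) - 2773 = \left(-19 + \frac{12}{41} \cdot 22\right) - 2773 = \left(-19 + \frac{264}{41}\right) - 2773 = - \frac{515}{41} - 2773 = - \frac{114208}{41}$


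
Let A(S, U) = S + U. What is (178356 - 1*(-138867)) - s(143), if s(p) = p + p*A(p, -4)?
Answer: 297203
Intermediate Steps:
s(p) = p + p*(-4 + p) (s(p) = p + p*(p - 4) = p + p*(-4 + p))
(178356 - 1*(-138867)) - s(143) = (178356 - 1*(-138867)) - 143*(-3 + 143) = (178356 + 138867) - 143*140 = 317223 - 1*20020 = 317223 - 20020 = 297203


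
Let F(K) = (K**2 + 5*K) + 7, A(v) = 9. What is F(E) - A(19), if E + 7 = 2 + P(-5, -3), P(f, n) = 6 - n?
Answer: 34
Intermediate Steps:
E = 4 (E = -7 + (2 + (6 - 1*(-3))) = -7 + (2 + (6 + 3)) = -7 + (2 + 9) = -7 + 11 = 4)
F(K) = 7 + K**2 + 5*K
F(E) - A(19) = (7 + 4**2 + 5*4) - 1*9 = (7 + 16 + 20) - 9 = 43 - 9 = 34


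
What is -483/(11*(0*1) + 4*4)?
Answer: -483/16 ≈ -30.188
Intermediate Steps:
-483/(11*(0*1) + 4*4) = -483/(11*0 + 16) = -483/(0 + 16) = -483/16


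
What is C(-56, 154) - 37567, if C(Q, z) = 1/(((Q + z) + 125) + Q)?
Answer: -6273688/167 ≈ -37567.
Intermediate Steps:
C(Q, z) = 1/(125 + z + 2*Q) (C(Q, z) = 1/((125 + Q + z) + Q) = 1/(125 + z + 2*Q))
C(-56, 154) - 37567 = 1/(125 + 154 + 2*(-56)) - 37567 = 1/(125 + 154 - 112) - 37567 = 1/167 - 37567 = -6273688/167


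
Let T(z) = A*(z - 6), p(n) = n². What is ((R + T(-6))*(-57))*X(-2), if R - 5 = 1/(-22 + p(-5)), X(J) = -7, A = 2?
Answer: -7448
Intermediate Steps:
T(z) = -12 + 2*z (T(z) = 2*(z - 6) = 2*(-6 + z) = -12 + 2*z)
R = 16/3 (R = 5 + 1/(-22 + (-5)²) = 5 + 1/(-22 + 25) = 5 + 1/3 = 5 + ⅓ = 16/3 ≈ 5.3333)
((R + T(-6))*(-57))*X(-2) = ((16/3 + (-12 + 2*(-6)))*(-57))*(-7) = ((16/3 + (-12 - 12))*(-57))*(-7) = ((16/3 - 24)*(-57))*(-7) = -56/3*(-57)*(-7) = 1064*(-7) = -7448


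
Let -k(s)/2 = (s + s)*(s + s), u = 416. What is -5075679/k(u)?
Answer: 5075679/1384448 ≈ 3.6662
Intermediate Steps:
k(s) = -8*s**2 (k(s) = -2*(s + s)*(s + s) = -2*2*s*2*s = -8*s**2)
-5075679/k(u) = -5075679/((-8*416**2)) = -5075679/((-8*173056)) = -5075679/(-1384448) = -5075679*(-1/1384448) = 5075679/1384448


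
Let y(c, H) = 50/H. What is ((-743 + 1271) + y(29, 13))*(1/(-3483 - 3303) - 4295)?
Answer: -100757276047/44109 ≈ -2.2843e+6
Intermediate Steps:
((-743 + 1271) + y(29, 13))*(1/(-3483 - 3303) - 4295) = ((-743 + 1271) + 50/13)*(1/(-3483 - 3303) - 4295) = (528 + 50*(1/13))*(1/(-6786) - 4295) = (528 + 50/13)*(-1/6786 - 4295) = (6914/13)*(-29145871/6786) = -100757276047/44109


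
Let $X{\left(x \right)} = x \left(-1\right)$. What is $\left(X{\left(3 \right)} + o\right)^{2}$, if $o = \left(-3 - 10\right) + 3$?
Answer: $169$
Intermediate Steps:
$X{\left(x \right)} = - x$
$o = -10$ ($o = -13 + 3 = -10$)
$\left(X{\left(3 \right)} + o\right)^{2} = \left(\left(-1\right) 3 - 10\right)^{2} = \left(-3 - 10\right)^{2} = \left(-13\right)^{2} = 169$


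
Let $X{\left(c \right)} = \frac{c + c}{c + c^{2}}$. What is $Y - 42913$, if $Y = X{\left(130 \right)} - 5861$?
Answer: $- \frac{6389392}{131} \approx -48774.0$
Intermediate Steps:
$X{\left(c \right)} = \frac{2 c}{c + c^{2}}$
$Y = - \frac{767789}{131}$ ($Y = \frac{2}{1 + 130} - 5861 = \frac{2}{131} - 5861 = - \frac{767789}{131} \approx -5861.0$)
$Y - 42913 = - \frac{767789}{131} - 42913 = - \frac{6389392}{131}$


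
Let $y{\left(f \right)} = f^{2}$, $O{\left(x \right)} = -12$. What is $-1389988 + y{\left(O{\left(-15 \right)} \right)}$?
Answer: $-1389844$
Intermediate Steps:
$-1389988 + y{\left(O{\left(-15 \right)} \right)} = -1389988 + \left(-12\right)^{2} = -1389988 + 144 = -1389844$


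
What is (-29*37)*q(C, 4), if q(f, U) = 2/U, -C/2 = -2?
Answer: -1073/2 ≈ -536.50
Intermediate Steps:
C = 4 (C = -2*(-2) = 4)
(-29*37)*q(C, 4) = (-29*37)*(2/4) = -2146/4 = -1073*1/2 = -1073/2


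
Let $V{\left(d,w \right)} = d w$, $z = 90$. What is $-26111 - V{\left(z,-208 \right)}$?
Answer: $-7391$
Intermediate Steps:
$-26111 - V{\left(z,-208 \right)} = -26111 - 90 \left(-208\right) = -26111 - -18720 = -26111 + 18720 = -7391$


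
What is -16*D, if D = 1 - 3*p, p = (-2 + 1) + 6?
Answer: 224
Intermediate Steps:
p = 5 (p = -1 + 6 = 5)
D = -14 (D = 1 - 3*5 = 1 - 15 = -14)
-16*D = -16*(-14) = 224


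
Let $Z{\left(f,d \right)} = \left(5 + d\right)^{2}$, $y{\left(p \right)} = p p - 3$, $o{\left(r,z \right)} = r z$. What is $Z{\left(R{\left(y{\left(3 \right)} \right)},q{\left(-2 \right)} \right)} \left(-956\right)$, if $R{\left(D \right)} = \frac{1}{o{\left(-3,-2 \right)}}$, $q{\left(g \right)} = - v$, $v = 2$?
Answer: $-8604$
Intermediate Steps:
$q{\left(g \right)} = -2$ ($q{\left(g \right)} = \left(-1\right) 2 = -2$)
$y{\left(p \right)} = -3 + p^{2}$ ($y{\left(p \right)} = p^{2} - 3 = -3 + p^{2}$)
$R{\left(D \right)} = \frac{1}{6}$ ($R{\left(D \right)} = \frac{1}{\left(-3\right) \left(-2\right)} = \frac{1}{6}$)
$Z{\left(R{\left(y{\left(3 \right)} \right)},q{\left(-2 \right)} \right)} \left(-956\right) = \left(5 - 2\right)^{2} \left(-956\right) = 3^{2} \left(-956\right) = 9 \left(-956\right) = -8604$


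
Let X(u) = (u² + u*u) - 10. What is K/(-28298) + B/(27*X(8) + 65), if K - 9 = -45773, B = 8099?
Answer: 188982133/45998399 ≈ 4.1085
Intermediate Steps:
X(u) = -10 + 2*u² (X(u) = (u² + u²) - 10 = 2*u² - 10 = -10 + 2*u²)
K = -45764 (K = 9 - 45773 = -45764)
K/(-28298) + B/(27*X(8) + 65) = -45764/(-28298) + 8099/(27*(-10 + 2*8²) + 65) = -45764*(-1/28298) + 8099/(27*(-10 + 2*64) + 65) = 22882/14149 + 8099/(27*(-10 + 128) + 65) = 22882/14149 + 8099/(27*118 + 65) = 22882/14149 + 8099/(3186 + 65) = 22882/14149 + 8099/3251 = 188982133/45998399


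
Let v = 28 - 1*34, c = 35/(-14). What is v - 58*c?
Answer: 139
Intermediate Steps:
c = -5/2 (c = 35*(-1/14) = -5/2 ≈ -2.5000)
v = -6 (v = 28 - 34 = -6)
v - 58*c = -6 - 58*(-5/2) = -6 + 145 = 139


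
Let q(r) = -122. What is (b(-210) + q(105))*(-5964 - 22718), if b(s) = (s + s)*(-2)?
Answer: -20593676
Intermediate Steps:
b(s) = -4*s (b(s) = (2*s)*(-2) = -4*s)
(b(-210) + q(105))*(-5964 - 22718) = (-4*(-210) - 122)*(-5964 - 22718) = (840 - 122)*(-28682) = 718*(-28682) = -20593676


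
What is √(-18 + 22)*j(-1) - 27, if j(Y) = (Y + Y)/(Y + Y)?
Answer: -25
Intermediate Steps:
j(Y) = 1 (j(Y) = (2*Y)/((2*Y)) = (2*Y)*(1/(2*Y)) = 1)
√(-18 + 22)*j(-1) - 27 = √(-18 + 22)*1 - 27 = √4*1 - 27 = 2*1 - 27 = 2 - 27 = -25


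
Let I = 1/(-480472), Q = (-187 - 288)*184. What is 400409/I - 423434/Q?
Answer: -442486219999257/2300 ≈ -1.9239e+11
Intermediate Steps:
Q = -87400 (Q = -475*184 = -87400)
I = -1/480472 ≈ -2.0813e-6
400409/I - 423434/Q = 400409/(-1/480472) - 423434/(-87400) = 400409*(-480472) - 423434*(-1/87400) = -192385313048 + 11143/2300 = -442486219999257/2300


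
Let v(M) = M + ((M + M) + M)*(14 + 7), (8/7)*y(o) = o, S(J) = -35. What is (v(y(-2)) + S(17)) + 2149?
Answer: 2002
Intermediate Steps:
y(o) = 7*o/8
v(M) = 64*M (v(M) = M + (2*M + M)*21 = M + (3*M)*21 = M + 63*M = 64*M)
(v(y(-2)) + S(17)) + 2149 = (64*((7/8)*(-2)) - 35) + 2149 = (64*(-7/4) - 35) + 2149 = (-112 - 35) + 2149 = -147 + 2149 = 2002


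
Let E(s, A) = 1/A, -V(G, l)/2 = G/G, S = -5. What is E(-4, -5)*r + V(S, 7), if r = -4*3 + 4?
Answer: -⅖ ≈ -0.40000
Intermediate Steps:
V(G, l) = -2 (V(G, l) = -2*G/G = -2*1 = -2)
r = -8 (r = -12 + 4 = -8)
E(-4, -5)*r + V(S, 7) = -8/(-5) - 2 = -⅕*(-8) - 2 = 8/5 - 2 = -⅖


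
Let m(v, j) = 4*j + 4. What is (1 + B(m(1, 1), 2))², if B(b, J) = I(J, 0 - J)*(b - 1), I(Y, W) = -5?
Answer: 1156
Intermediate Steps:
m(v, j) = 4 + 4*j
B(b, J) = 5 - 5*b (B(b, J) = -5*(b - 1) = -5*(-1 + b) = 5 - 5*b)
(1 + B(m(1, 1), 2))² = (1 + (5 - 5*(4 + 4*1)))² = (1 + (5 - 5*(4 + 4)))² = (1 + (5 - 5*8))² = (1 + (5 - 40))² = (1 - 35)² = (-34)² = 1156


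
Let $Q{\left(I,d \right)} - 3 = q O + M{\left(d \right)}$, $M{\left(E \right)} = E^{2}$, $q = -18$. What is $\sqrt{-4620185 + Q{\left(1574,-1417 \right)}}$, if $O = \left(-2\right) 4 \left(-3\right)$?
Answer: $5 i \sqrt{104509} \approx 1616.4 i$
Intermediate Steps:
$O = 24$ ($O = \left(-8\right) \left(-3\right) = 24$)
$Q{\left(I,d \right)} = -429 + d^{2}$ ($Q{\left(I,d \right)} = 3 + \left(\left(-18\right) 24 + d^{2}\right) = 3 + \left(-432 + d^{2}\right) = -429 + d^{2}$)
$\sqrt{-4620185 + Q{\left(1574,-1417 \right)}} = \sqrt{-4620185 - \left(429 - \left(-1417\right)^{2}\right)} = \sqrt{-4620185 + \left(-429 + 2007889\right)} = \sqrt{-4620185 + 2007460} = \sqrt{-2612725} = 5 i \sqrt{104509}$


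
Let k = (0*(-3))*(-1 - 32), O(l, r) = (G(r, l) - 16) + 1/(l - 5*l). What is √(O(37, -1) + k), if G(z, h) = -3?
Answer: I*√104081/74 ≈ 4.3597*I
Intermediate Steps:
O(l, r) = -19 - 1/(4*l) (O(l, r) = (-3 - 16) + 1/(l - 5*l) = -19 + 1/(-4*l) = -19 - 1/(4*l))
k = 0 (k = 0*(-33) = 0)
√(O(37, -1) + k) = √((-19 - ¼/37) + 0) = √((-19 - ¼*1/37) + 0) = √((-19 - 1/148) + 0) = √(-2813/148 + 0) = √(-2813/148) = I*√104081/74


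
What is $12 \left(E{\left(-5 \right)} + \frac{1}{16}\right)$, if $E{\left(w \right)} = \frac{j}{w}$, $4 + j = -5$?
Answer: $\frac{447}{20} \approx 22.35$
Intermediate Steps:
$j = -9$ ($j = -4 - 5 = -9$)
$E{\left(w \right)} = - \frac{9}{w}$
$12 \left(E{\left(-5 \right)} + \frac{1}{16}\right) = 12 \left(- \frac{9}{-5} + \frac{1}{16}\right) = 12 \left(\left(-9\right) \left(- \frac{1}{5}\right) + \frac{1}{16}\right) = 12 \left(\frac{9}{5} + \frac{1}{16}\right) = 12 \cdot \frac{149}{80} = \frac{447}{20}$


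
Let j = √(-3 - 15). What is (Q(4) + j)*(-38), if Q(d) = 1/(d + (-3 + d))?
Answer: -38/5 - 114*I*√2 ≈ -7.6 - 161.22*I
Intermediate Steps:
j = 3*I*√2 (j = √(-18) = 3*I*√2 ≈ 4.2426*I)
Q(d) = 1/(-3 + 2*d)
(Q(4) + j)*(-38) = (1/(-3 + 2*4) + 3*I*√2)*(-38) = (1/(-3 + 8) + 3*I*√2)*(-38) = (1/5 + 3*I*√2)*(-38) = (⅕ + 3*I*√2)*(-38) = -38/5 - 114*I*√2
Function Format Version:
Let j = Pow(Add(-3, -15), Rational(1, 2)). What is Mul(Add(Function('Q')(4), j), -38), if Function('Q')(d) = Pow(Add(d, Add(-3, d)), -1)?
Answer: Add(Rational(-38, 5), Mul(-114, I, Pow(2, Rational(1, 2)))) ≈ Add(-7.6000, Mul(-161.22, I))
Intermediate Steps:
j = Mul(3, I, Pow(2, Rational(1, 2))) (j = Pow(-18, Rational(1, 2)) = Mul(3, I, Pow(2, Rational(1, 2))) ≈ Mul(4.2426, I))
Function('Q')(d) = Pow(Add(-3, Mul(2, d)), -1)
Mul(Add(Function('Q')(4), j), -38) = Mul(Add(Pow(Add(-3, Mul(2, 4)), -1), Mul(3, I, Pow(2, Rational(1, 2)))), -38) = Mul(Add(Pow(Add(-3, 8), -1), Mul(3, I, Pow(2, Rational(1, 2)))), -38) = Mul(Add(Pow(5, -1), Mul(3, I, Pow(2, Rational(1, 2)))), -38) = Mul(Add(Rational(1, 5), Mul(3, I, Pow(2, Rational(1, 2)))), -38) = Add(Rational(-38, 5), Mul(-114, I, Pow(2, Rational(1, 2))))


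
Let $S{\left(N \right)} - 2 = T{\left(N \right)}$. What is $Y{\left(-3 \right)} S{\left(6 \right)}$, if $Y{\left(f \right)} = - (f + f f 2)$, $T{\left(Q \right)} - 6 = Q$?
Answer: $-210$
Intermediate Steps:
$T{\left(Q \right)} = 6 + Q$
$S{\left(N \right)} = 8 + N$ ($S{\left(N \right)} = 2 + \left(6 + N\right) = 8 + N$)
$Y{\left(f \right)} = - f - 2 f^{2}$ ($Y{\left(f \right)} = - (f + f^{2} \cdot 2) = - (f + 2 f^{2}) = - f - 2 f^{2}$)
$Y{\left(-3 \right)} S{\left(6 \right)} = \left(-1\right) \left(-3\right) \left(1 + 2 \left(-3\right)\right) \left(8 + 6\right) = \left(-1\right) \left(-3\right) \left(1 - 6\right) 14 = \left(-1\right) \left(-3\right) \left(-5\right) 14 = \left(-15\right) 14 = -210$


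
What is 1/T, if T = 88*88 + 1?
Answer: 1/7745 ≈ 0.00012912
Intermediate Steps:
T = 7745 (T = 7744 + 1 = 7745)
1/T = 1/7745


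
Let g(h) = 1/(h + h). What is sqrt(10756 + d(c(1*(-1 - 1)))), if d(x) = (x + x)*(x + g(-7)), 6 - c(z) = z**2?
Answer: sqrt(527422)/7 ≈ 103.75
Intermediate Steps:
g(h) = 1/(2*h)
c(z) = 6 - z**2
d(x) = 2*x*(-1/14 + x) (d(x) = (x + x)*(x + (1/2)/(-7)) = (2*x)*(x + (1/2)*(-1/7)) = (2*x)*(x - 1/14) = (2*x)*(-1/14 + x) = 2*x*(-1/14 + x))
sqrt(10756 + d(c(1*(-1 - 1)))) = sqrt(10756 + (6 - (1*(-1 - 1))**2)*(-1 + 14*(6 - (1*(-1 - 1))**2))/7) = sqrt(10756 + (6 - (1*(-2))**2)*(-1 + 14*(6 - (1*(-2))**2))/7) = sqrt(10756 + (6 - 1*(-2)**2)*(-1 + 14*(6 - 1*(-2)**2))/7) = sqrt(10756 + (6 - 1*4)*(-1 + 14*(6 - 1*4))/7) = sqrt(10756 + (6 - 4)*(-1 + 14*(6 - 4))/7) = sqrt(10756 + (1/7)*2*(-1 + 14*2)) = sqrt(10756 + (1/7)*2*(-1 + 28)) = sqrt(10756 + (1/7)*2*27) = sqrt(10756 + 54/7) = sqrt(75346/7) = sqrt(527422)/7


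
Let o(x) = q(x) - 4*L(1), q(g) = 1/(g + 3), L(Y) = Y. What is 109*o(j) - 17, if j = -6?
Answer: -1468/3 ≈ -489.33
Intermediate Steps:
q(g) = 1/(3 + g)
o(x) = -4 + 1/(3 + x) (o(x) = 1/(3 + x) - 4*1 = 1/(3 + x) - 4 = -4 + 1/(3 + x))
109*o(j) - 17 = 109*((-11 - 4*(-6))/(3 - 6)) - 17 = 109*((-11 + 24)/(-3)) - 17 = 109*(-⅓*13) - 17 = 109*(-13/3) - 17 = -1417/3 - 17 = -1468/3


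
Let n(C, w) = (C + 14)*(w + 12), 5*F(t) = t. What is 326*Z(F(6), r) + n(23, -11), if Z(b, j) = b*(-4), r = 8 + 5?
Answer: -7639/5 ≈ -1527.8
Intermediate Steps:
F(t) = t/5
r = 13
Z(b, j) = -4*b
n(C, w) = (12 + w)*(14 + C) (n(C, w) = (14 + C)*(12 + w) = (12 + w)*(14 + C))
326*Z(F(6), r) + n(23, -11) = 326*(-4*6/5) + (168 + 12*23 + 14*(-11) + 23*(-11)) = 326*(-4*6/5) + (168 + 276 - 154 - 253) = 326*(-24/5) + 37 = -7824/5 + 37 = -7639/5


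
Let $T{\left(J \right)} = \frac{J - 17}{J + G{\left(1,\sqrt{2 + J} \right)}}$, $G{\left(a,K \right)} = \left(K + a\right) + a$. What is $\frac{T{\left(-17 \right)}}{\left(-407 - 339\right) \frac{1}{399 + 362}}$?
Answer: $- \frac{12937}{5968} - \frac{12937 i \sqrt{15}}{89520} \approx -2.1677 - 0.5597 i$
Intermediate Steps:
$G{\left(a,K \right)} = K + 2 a$
$T{\left(J \right)} = \frac{-17 + J}{2 + J + \sqrt{2 + J}}$ ($T{\left(J \right)} = \frac{J - 17}{J + \left(\sqrt{2 + J} + 2 \cdot 1\right)} = \frac{-17 + J}{J + \left(\sqrt{2 + J} + 2\right)} = \frac{-17 + J}{J + \left(2 + \sqrt{2 + J}\right)} = \frac{-17 + J}{2 + J + \sqrt{2 + J}}$)
$\frac{T{\left(-17 \right)}}{\left(-407 - 339\right) \frac{1}{399 + 362}} = \frac{\frac{1}{2 - 17 + \sqrt{2 - 17}} \left(-17 - 17\right)}{\left(-407 - 339\right) \frac{1}{399 + 362}} = \frac{\frac{1}{2 - 17 + \sqrt{-15}} \left(-34\right)}{\left(-407 - 339\right) \frac{1}{761}} = \frac{\frac{1}{2 - 17 + i \sqrt{15}} \left(-34\right)}{\left(-746\right) \frac{1}{761}} = \frac{\frac{1}{-15 + i \sqrt{15}} \left(-34\right)}{- \frac{746}{761}} = - \frac{34}{-15 + i \sqrt{15}} \left(- \frac{761}{746}\right) = \frac{12937}{373 \left(-15 + i \sqrt{15}\right)}$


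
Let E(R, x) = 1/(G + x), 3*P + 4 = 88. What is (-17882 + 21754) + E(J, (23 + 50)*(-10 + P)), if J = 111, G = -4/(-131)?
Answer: 666518467/172138 ≈ 3872.0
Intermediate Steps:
G = 4/131 (G = -4*(-1/131) = 4/131 ≈ 0.030534)
P = 28 (P = -4/3 + (⅓)*88 = -4/3 + 88/3 = 28)
E(R, x) = 1/(4/131 + x)
(-17882 + 21754) + E(J, (23 + 50)*(-10 + P)) = (-17882 + 21754) + 131/(4 + 131*((23 + 50)*(-10 + 28))) = 3872 + 131/(4 + 131*(73*18)) = 3872 + 131/(4 + 131*1314) = 3872 + 131/(4 + 172134) = 3872 + 131/172138 = 666518467/172138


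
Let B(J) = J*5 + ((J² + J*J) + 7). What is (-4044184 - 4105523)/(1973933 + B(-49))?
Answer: -905523/219833 ≈ -4.1191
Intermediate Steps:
B(J) = 7 + 2*J² + 5*J (B(J) = 5*J + ((J² + J²) + 7) = 5*J + (2*J² + 7) = 5*J + (7 + 2*J²) = 7 + 2*J² + 5*J)
(-4044184 - 4105523)/(1973933 + B(-49)) = (-4044184 - 4105523)/(1973933 + (7 + 2*(-49)² + 5*(-49))) = -8149707/(1973933 + (7 + 2*2401 - 245)) = -8149707/(1973933 + (7 + 4802 - 245)) = -8149707/(1973933 + 4564) = -8149707/1978497 = -8149707*1/1978497 = -905523/219833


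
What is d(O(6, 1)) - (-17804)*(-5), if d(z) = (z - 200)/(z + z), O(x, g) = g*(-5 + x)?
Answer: -178239/2 ≈ -89120.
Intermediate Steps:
d(z) = (-200 + z)/(2*z) (d(z) = (-200 + z)/((2*z)) = (-200 + z)*(1/(2*z)) = (-200 + z)/(2*z))
d(O(6, 1)) - (-17804)*(-5) = (-200 + 1*(-5 + 6))/(2*((1*(-5 + 6)))) - (-17804)*(-5) = (-200 + 1*1)/(2*((1*1))) - 1*89020 = (1/2)*(-200 + 1)/1 - 89020 = (1/2)*1*(-199) - 89020 = -199/2 - 89020 = -178239/2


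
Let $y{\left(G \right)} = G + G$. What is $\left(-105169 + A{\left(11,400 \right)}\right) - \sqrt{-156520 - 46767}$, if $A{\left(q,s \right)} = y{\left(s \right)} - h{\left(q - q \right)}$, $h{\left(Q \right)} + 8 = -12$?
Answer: $-104349 - i \sqrt{203287} \approx -1.0435 \cdot 10^{5} - 450.87 i$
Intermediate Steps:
$y{\left(G \right)} = 2 G$
$h{\left(Q \right)} = -20$ ($h{\left(Q \right)} = -8 - 12 = -20$)
$A{\left(q,s \right)} = 20 + 2 s$ ($A{\left(q,s \right)} = 2 s - -20 = 2 s + 20 = 20 + 2 s$)
$\left(-105169 + A{\left(11,400 \right)}\right) - \sqrt{-156520 - 46767} = \left(-105169 + \left(20 + 2 \cdot 400\right)\right) - \sqrt{-156520 - 46767} = \left(-105169 + \left(20 + 800\right)\right) - \sqrt{-203287} = \left(-105169 + 820\right) - i \sqrt{203287} = -104349 - i \sqrt{203287}$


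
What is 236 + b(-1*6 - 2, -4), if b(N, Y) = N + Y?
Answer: 224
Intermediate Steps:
236 + b(-1*6 - 2, -4) = 236 + ((-1*6 - 2) - 4) = 236 + ((-6 - 2) - 4) = 236 + (-8 - 4) = 236 - 12 = 224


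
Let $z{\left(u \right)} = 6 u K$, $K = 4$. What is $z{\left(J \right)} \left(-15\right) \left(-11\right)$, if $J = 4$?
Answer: $15840$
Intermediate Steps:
$z{\left(u \right)} = 24 u$ ($z{\left(u \right)} = 6 u 4 = 24 u$)
$z{\left(J \right)} \left(-15\right) \left(-11\right) = 24 \cdot 4 \left(-15\right) \left(-11\right) = 96 \left(-15\right) \left(-11\right) = \left(-1440\right) \left(-11\right) = 15840$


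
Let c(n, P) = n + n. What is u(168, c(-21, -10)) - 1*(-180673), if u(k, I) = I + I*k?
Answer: 173575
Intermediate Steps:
c(n, P) = 2*n
u(168, c(-21, -10)) - 1*(-180673) = (2*(-21))*(1 + 168) - 1*(-180673) = -42*169 + 180673 = -7098 + 180673 = 173575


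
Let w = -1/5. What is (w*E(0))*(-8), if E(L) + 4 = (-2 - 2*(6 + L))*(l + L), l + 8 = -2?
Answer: 1088/5 ≈ 217.60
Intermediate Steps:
l = -10 (l = -8 - 2 = -10)
E(L) = -4 + (-14 - 2*L)*(-10 + L) (E(L) = -4 + (-2 - 2*(6 + L))*(-10 + L) = -4 + (-2 + (-12 - 2*L))*(-10 + L) = -4 + (-14 - 2*L)*(-10 + L))
w = -⅕ (w = -1*⅕ = -⅕ ≈ -0.20000)
(w*E(0))*(-8) = -(136 - 2*0² + 6*0)/5*(-8) = -(136 - 2*0 + 0)/5*(-8) = -(136 + 0 + 0)/5*(-8) = -⅕*136*(-8) = -136/5*(-8) = 1088/5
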